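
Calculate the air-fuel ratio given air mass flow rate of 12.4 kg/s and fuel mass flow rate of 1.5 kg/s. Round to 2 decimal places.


AFR = m_air / m_fuel
AFR = 12.4 / 1.5 = 8.27


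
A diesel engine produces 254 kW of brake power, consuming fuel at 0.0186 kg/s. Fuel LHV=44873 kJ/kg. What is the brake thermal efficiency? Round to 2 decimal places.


eta_BTE = (BP / (mf * LHV)) * 100
Denominator = 0.0186 * 44873 = 834.6378 kW
eta_BTE = (254 / 834.6378) * 100 = 30.43%


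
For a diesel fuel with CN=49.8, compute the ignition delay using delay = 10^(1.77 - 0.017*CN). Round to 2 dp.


delay = 10^(1.77 - 0.017*CN)
Exponent = 1.77 - 0.017*49.8 = 0.9234
delay = 10^0.9234 = 8.38 ms


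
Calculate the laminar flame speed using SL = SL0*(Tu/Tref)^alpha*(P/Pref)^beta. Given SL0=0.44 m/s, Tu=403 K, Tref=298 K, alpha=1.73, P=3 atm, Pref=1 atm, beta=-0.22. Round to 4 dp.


SL = SL0 * (Tu/Tref)^alpha * (P/Pref)^beta
T ratio = 403/298 = 1.35234899
(T ratio)^alpha = 1.35234899^1.73 = 1.685713
(P/Pref)^beta = 3^(-0.22) = 0.785296
SL = 0.44 * 1.685713 * 0.785296 = 0.5825 m/s


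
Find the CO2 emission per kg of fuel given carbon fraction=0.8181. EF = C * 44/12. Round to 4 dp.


EF = C_frac * (M_CO2 / M_C)
EF = 0.8181 * (44/12)
EF = 0.8181 * 3.666667 = 2.9997 kg_CO2/kg_fuel


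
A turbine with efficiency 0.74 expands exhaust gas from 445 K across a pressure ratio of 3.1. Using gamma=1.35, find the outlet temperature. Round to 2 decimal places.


T_out = T_in * (1 - eta * (1 - PR^(-(gamma-1)/gamma)))
Exponent = -(1.35-1)/1.35 = -0.25925926
PR^exp = 3.1^(-0.25925926) = 0.74577862
Factor = 1 - 0.74*(1 - 0.74577862) = 0.81187618
T_out = 445 * 0.81187618 = 361.28 K


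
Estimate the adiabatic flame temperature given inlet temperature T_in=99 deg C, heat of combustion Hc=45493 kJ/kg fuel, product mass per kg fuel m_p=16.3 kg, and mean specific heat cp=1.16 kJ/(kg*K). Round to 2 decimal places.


T_ad = T_in + Hc / (m_p * cp)
Denominator = 16.3 * 1.16 = 18.9080
Temperature rise = 45493 / 18.9080 = 2406.02 K
T_ad = 99 + 2406.02 = 2505.02 deg C


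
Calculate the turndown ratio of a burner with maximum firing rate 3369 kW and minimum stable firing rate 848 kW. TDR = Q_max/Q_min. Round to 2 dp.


TDR = Q_max / Q_min
TDR = 3369 / 848 = 3.97


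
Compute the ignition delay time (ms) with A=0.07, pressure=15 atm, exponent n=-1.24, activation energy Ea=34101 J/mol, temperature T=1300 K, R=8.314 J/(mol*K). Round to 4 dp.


tau = A * P^n * exp(Ea/(R*T))
P^n = 15^(-1.24) = 0.03480542
Ea/(R*T) = 34101/(8.314*1300) = 3.155104
exp(Ea/(R*T)) = 23.455487
tau = 0.07 * 0.03480542 * 23.455487 = 0.0571 ms


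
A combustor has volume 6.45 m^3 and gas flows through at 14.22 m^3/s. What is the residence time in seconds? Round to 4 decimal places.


tau = V / Q_flow
tau = 6.45 / 14.22 = 0.4536 s


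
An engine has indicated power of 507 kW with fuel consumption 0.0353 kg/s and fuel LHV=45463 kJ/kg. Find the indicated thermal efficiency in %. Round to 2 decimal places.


eta_ith = (IP / (mf * LHV)) * 100
Denominator = 0.0353 * 45463 = 1604.8439 kW
eta_ith = (507 / 1604.8439) * 100 = 31.59%


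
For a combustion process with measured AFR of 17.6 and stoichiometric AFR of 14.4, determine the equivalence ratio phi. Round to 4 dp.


phi = AFR_stoich / AFR_actual
phi = 14.4 / 17.6 = 0.8182


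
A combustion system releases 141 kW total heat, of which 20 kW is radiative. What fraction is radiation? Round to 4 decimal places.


f_rad = Q_rad / Q_total
f_rad = 20 / 141 = 0.1418


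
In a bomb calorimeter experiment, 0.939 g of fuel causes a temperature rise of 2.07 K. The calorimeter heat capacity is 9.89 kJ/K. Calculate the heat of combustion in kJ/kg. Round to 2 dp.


Hc = C_cal * delta_T / m_fuel
Q_released = 9.89 * 2.07 = 20.4723 kJ
m_fuel = 0.939 g = 0.939/1000 kg = 0.000939 kg
Hc = 20.4723 / 0.000939 = 21802.24 kJ/kg


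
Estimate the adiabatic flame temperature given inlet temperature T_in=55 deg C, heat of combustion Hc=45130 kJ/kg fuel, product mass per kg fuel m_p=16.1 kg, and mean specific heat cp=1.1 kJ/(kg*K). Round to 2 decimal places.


T_ad = T_in + Hc / (m_p * cp)
Denominator = 16.1 * 1.1 = 17.7100
Temperature rise = 45130 / 17.7100 = 2548.28 K
T_ad = 55 + 2548.28 = 2603.28 deg C


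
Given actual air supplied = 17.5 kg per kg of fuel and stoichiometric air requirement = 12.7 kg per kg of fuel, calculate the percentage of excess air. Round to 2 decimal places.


Excess air = actual - stoichiometric = 17.5 - 12.7 = 4.80 kg/kg fuel
Excess air % = (excess / stoich) * 100 = (4.80 / 12.7) * 100 = 37.80%


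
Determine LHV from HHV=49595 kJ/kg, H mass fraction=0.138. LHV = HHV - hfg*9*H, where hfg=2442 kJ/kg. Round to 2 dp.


LHV = HHV - hfg * 9 * H
Water correction = 2442 * 9 * 0.138 = 3032.964 kJ/kg
LHV = 49595 - 3032.964 = 46562.04 kJ/kg


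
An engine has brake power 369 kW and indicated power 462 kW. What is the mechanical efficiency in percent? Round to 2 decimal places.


eta_mech = (BP / IP) * 100
Ratio = 369 / 462 = 0.7987
eta_mech = 0.7987 * 100 = 79.87%


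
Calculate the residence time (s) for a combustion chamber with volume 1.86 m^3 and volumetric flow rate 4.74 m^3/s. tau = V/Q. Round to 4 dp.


tau = V / Q_flow
tau = 1.86 / 4.74 = 0.3924 s


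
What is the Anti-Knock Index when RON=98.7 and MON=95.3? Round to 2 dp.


AKI = (RON + MON) / 2
AKI = (98.7 + 95.3) / 2
AKI = 194.0 / 2 = 97.00


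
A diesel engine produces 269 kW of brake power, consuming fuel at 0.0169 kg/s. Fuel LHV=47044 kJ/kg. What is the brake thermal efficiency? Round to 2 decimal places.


eta_BTE = (BP / (mf * LHV)) * 100
Denominator = 0.0169 * 47044 = 795.0436 kW
eta_BTE = (269 / 795.0436) * 100 = 33.83%


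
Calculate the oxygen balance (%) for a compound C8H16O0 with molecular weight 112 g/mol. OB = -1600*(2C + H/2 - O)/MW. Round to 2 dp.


OB = -1600 * (2C + H/2 - O) / MW
Inner = 2*8 + 16/2 - 0 = 24.00
OB = -1600 * 24.00 / 112 = -342.86%


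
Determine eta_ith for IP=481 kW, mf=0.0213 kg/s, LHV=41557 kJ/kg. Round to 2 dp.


eta_ith = (IP / (mf * LHV)) * 100
Denominator = 0.0213 * 41557 = 885.1641 kW
eta_ith = (481 / 885.1641) * 100 = 54.34%


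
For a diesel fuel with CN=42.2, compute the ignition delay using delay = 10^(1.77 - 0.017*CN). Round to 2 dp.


delay = 10^(1.77 - 0.017*CN)
Exponent = 1.77 - 0.017*42.2 = 1.0526
delay = 10^1.0526 = 11.29 ms


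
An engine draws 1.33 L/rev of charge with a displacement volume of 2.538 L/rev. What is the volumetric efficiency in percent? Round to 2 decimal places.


eta_v = (V_actual / V_disp) * 100
Ratio = 1.33 / 2.538 = 0.5240
eta_v = 0.5240 * 100 = 52.40%


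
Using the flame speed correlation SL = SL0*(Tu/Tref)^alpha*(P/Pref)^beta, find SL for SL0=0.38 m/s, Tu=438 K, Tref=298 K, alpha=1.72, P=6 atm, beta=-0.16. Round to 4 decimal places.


SL = SL0 * (Tu/Tref)^alpha * (P/Pref)^beta
T ratio = 438/298 = 1.46979866
(T ratio)^alpha = 1.46979866^1.72 = 1.939472
(P/Pref)^beta = 6^(-0.16) = 0.750751
SL = 0.38 * 1.939472 * 0.750751 = 0.5533 m/s


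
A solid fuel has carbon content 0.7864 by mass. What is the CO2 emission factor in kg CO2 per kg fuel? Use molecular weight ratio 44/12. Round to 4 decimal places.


EF = C_frac * (M_CO2 / M_C)
EF = 0.7864 * (44/12)
EF = 0.7864 * 3.666667 = 2.8835 kg_CO2/kg_fuel


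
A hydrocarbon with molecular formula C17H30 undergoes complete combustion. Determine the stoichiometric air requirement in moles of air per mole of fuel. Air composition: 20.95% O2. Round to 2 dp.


Balanced combustion: C17H30 + 24.5 O2 -> 17 CO2 + 15 H2O
O2 needed = C + H/4 = 17 + 30/4 = 24.50 moles
Air moles = O2 / 0.2095 = 24.50 / 0.2095 = 116.95 moles air


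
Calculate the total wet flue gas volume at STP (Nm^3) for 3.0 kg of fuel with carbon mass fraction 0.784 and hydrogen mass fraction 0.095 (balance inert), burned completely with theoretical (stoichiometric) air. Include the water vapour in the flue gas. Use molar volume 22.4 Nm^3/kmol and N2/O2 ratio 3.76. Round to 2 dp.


Per kg fuel: CO2 = (C/12 kmol)*22.4 = (0.784/12)*22.4 = 1.46347 Nm^3
Per kg fuel: H2O = (H/2 kmol)*22.4 = (0.095/2)*22.4 = 1.06400 Nm^3
O2 needed per kg fuel = C/12 + H/4 = 0.784/12 + 0.095/4 = 0.08908333 kmol
Per kg fuel: N2 = O2*3.76*22.4 = 0.08908333*3.76*22.4 = 7.50295 Nm^3
Total per kg = 1.46347 + 1.06400 + 7.50295 = 10.03042 Nm^3
Total = 10.03042 * 3.0 = 30.09 Nm^3


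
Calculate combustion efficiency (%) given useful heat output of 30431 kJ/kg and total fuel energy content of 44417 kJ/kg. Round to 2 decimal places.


Efficiency = (Q_useful / Q_fuel) * 100
Efficiency = (30431 / 44417) * 100
Efficiency = 0.6851 * 100 = 68.51%


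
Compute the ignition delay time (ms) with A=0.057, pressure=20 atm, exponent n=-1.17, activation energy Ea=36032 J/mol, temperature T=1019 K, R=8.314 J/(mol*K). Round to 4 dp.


tau = A * P^n * exp(Ea/(R*T))
P^n = 20^(-1.17) = 0.03004657
Ea/(R*T) = 36032/(8.314*1019) = 4.253086
exp(Ea/(R*T)) = 70.322092
tau = 0.057 * 0.03004657 * 70.322092 = 0.1204 ms


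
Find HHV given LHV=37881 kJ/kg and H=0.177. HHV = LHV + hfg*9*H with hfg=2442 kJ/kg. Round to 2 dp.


HHV = LHV + hfg * 9 * H
Water addition = 2442 * 9 * 0.177 = 3890.106 kJ/kg
HHV = 37881 + 3890.106 = 41771.11 kJ/kg


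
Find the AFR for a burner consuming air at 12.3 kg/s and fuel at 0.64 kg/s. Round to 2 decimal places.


AFR = m_air / m_fuel
AFR = 12.3 / 0.64 = 19.22


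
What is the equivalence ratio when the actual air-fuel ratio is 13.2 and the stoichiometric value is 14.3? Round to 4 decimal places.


phi = AFR_stoich / AFR_actual
phi = 14.3 / 13.2 = 1.0833


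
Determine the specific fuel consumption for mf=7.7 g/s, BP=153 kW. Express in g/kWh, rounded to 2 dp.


SFC = (mf / BP) * 3600
Rate = 7.7 / 153 = 0.050327 g/(s*kW)
SFC = 0.050327 * 3600 = 181.18 g/kWh


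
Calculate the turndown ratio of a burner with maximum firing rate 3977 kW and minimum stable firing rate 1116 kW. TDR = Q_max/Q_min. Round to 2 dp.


TDR = Q_max / Q_min
TDR = 3977 / 1116 = 3.56


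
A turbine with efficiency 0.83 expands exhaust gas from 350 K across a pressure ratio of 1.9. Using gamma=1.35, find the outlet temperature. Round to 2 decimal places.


T_out = T_in * (1 - eta * (1 - PR^(-(gamma-1)/gamma)))
Exponent = -(1.35-1)/1.35 = -0.25925926
PR^exp = 1.9^(-0.25925926) = 0.84670193
Factor = 1 - 0.83*(1 - 0.84670193) = 0.87276260
T_out = 350 * 0.87276260 = 305.47 K


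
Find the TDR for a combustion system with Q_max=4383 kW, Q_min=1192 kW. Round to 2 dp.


TDR = Q_max / Q_min
TDR = 4383 / 1192 = 3.68


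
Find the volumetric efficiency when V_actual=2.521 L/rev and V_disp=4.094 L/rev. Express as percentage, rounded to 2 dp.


eta_v = (V_actual / V_disp) * 100
Ratio = 2.521 / 4.094 = 0.6158
eta_v = 0.6158 * 100 = 61.58%


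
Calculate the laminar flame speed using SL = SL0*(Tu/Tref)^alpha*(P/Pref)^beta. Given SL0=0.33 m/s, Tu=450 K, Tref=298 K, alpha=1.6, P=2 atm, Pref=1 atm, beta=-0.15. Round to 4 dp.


SL = SL0 * (Tu/Tref)^alpha * (P/Pref)^beta
T ratio = 450/298 = 1.51006711
(T ratio)^alpha = 1.51006711^1.6 = 1.933722
(P/Pref)^beta = 2^(-0.15) = 0.901250
SL = 0.33 * 1.933722 * 0.901250 = 0.5751 m/s


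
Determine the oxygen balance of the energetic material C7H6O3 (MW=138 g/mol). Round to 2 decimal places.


OB = -1600 * (2C + H/2 - O) / MW
Inner = 2*7 + 6/2 - 3 = 14.00
OB = -1600 * 14.00 / 138 = -162.32%


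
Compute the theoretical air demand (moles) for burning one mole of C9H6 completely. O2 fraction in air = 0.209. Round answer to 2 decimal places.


Balanced combustion: C9H6 + 10.5 O2 -> 9 CO2 + 3 H2O
O2 needed = C + H/4 = 9 + 6/4 = 10.50 moles
Air moles = O2 / 0.209 = 10.50 / 0.209 = 50.24 moles air


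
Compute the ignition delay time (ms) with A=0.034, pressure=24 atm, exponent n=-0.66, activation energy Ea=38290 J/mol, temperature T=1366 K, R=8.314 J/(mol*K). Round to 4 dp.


tau = A * P^n * exp(Ea/(R*T))
P^n = 24^(-0.66) = 0.12276105
Ea/(R*T) = 38290/(8.314*1366) = 3.371512
exp(Ea/(R*T)) = 29.122513
tau = 0.034 * 0.12276105 * 29.122513 = 0.1216 ms


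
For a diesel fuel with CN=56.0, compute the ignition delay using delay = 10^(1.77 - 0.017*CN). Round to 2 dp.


delay = 10^(1.77 - 0.017*CN)
Exponent = 1.77 - 0.017*56.0 = 0.8180
delay = 10^0.8180 = 6.58 ms


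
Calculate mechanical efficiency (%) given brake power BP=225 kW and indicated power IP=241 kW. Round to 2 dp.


eta_mech = (BP / IP) * 100
Ratio = 225 / 241 = 0.9336
eta_mech = 0.9336 * 100 = 93.36%


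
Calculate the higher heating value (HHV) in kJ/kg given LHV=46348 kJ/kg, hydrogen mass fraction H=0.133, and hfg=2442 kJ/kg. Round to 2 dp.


HHV = LHV + hfg * 9 * H
Water addition = 2442 * 9 * 0.133 = 2923.074 kJ/kg
HHV = 46348 + 2923.074 = 49271.07 kJ/kg


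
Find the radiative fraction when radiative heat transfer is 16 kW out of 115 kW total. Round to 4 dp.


f_rad = Q_rad / Q_total
f_rad = 16 / 115 = 0.1391


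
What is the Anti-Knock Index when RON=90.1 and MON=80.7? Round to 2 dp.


AKI = (RON + MON) / 2
AKI = (90.1 + 80.7) / 2
AKI = 170.8 / 2 = 85.40


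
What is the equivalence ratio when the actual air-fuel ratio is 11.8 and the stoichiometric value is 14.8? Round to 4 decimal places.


phi = AFR_stoich / AFR_actual
phi = 14.8 / 11.8 = 1.2542


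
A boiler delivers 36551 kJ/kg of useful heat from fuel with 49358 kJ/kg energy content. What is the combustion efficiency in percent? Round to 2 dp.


Efficiency = (Q_useful / Q_fuel) * 100
Efficiency = (36551 / 49358) * 100
Efficiency = 0.7405 * 100 = 74.05%


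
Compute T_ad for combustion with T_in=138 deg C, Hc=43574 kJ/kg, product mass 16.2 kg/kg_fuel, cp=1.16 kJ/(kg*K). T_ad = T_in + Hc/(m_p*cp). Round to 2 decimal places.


T_ad = T_in + Hc / (m_p * cp)
Denominator = 16.2 * 1.16 = 18.7920
Temperature rise = 43574 / 18.7920 = 2318.75 K
T_ad = 138 + 2318.75 = 2456.75 deg C


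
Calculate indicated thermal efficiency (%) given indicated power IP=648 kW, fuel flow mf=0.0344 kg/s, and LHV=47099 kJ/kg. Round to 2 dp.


eta_ith = (IP / (mf * LHV)) * 100
Denominator = 0.0344 * 47099 = 1620.2056 kW
eta_ith = (648 / 1620.2056) * 100 = 39.99%


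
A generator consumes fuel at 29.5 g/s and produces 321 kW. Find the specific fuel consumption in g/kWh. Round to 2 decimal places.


SFC = (mf / BP) * 3600
Rate = 29.5 / 321 = 0.091900 g/(s*kW)
SFC = 0.091900 * 3600 = 330.84 g/kWh


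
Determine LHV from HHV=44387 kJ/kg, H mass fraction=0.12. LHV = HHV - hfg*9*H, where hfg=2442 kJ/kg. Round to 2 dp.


LHV = HHV - hfg * 9 * H
Water correction = 2442 * 9 * 0.12 = 2637.360 kJ/kg
LHV = 44387 - 2637.360 = 41749.64 kJ/kg


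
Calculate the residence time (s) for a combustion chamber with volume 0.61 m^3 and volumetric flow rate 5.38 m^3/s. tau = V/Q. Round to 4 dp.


tau = V / Q_flow
tau = 0.61 / 5.38 = 0.1134 s


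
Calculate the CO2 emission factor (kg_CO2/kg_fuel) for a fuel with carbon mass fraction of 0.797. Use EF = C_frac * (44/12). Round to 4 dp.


EF = C_frac * (M_CO2 / M_C)
EF = 0.797 * (44/12)
EF = 0.797 * 3.666667 = 2.9223 kg_CO2/kg_fuel


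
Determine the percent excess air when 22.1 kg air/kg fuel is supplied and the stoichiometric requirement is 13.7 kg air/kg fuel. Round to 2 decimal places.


Excess air = actual - stoichiometric = 22.1 - 13.7 = 8.40 kg/kg fuel
Excess air % = (excess / stoich) * 100 = (8.40 / 13.7) * 100 = 61.31%


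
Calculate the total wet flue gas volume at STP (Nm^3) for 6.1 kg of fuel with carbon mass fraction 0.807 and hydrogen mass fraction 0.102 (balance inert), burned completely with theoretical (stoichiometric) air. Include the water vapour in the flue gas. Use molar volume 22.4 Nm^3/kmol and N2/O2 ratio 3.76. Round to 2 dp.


Per kg fuel: CO2 = (C/12 kmol)*22.4 = (0.807/12)*22.4 = 1.50640 Nm^3
Per kg fuel: H2O = (H/2 kmol)*22.4 = (0.102/2)*22.4 = 1.14240 Nm^3
O2 needed per kg fuel = C/12 + H/4 = 0.807/12 + 0.102/4 = 0.09275000 kmol
Per kg fuel: N2 = O2*3.76*22.4 = 0.09275000*3.76*22.4 = 7.81178 Nm^3
Total per kg = 1.50640 + 1.14240 + 7.81178 = 10.46058 Nm^3
Total = 10.46058 * 6.1 = 63.81 Nm^3


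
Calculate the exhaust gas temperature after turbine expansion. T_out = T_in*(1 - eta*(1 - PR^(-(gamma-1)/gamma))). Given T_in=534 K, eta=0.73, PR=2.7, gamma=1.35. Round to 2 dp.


T_out = T_in * (1 - eta * (1 - PR^(-(gamma-1)/gamma)))
Exponent = -(1.35-1)/1.35 = -0.25925926
PR^exp = 2.7^(-0.25925926) = 0.77297411
Factor = 1 - 0.73*(1 - 0.77297411) = 0.83427110
T_out = 534 * 0.83427110 = 445.50 K


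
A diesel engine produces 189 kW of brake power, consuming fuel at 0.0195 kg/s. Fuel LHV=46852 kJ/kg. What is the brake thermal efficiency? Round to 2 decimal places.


eta_BTE = (BP / (mf * LHV)) * 100
Denominator = 0.0195 * 46852 = 913.6140 kW
eta_BTE = (189 / 913.6140) * 100 = 20.69%


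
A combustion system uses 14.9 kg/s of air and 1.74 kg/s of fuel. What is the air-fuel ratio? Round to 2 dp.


AFR = m_air / m_fuel
AFR = 14.9 / 1.74 = 8.56


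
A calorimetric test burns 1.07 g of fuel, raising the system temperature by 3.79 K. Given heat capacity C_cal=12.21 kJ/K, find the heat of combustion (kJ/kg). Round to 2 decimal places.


Hc = C_cal * delta_T / m_fuel
Q_released = 12.21 * 3.79 = 46.2759 kJ
m_fuel = 1.07 g = 1.07/1000 kg = 0.001070 kg
Hc = 46.2759 / 0.001070 = 43248.50 kJ/kg


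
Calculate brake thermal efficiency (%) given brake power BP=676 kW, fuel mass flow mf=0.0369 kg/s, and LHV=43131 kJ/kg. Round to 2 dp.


eta_BTE = (BP / (mf * LHV)) * 100
Denominator = 0.0369 * 43131 = 1591.5339 kW
eta_BTE = (676 / 1591.5339) * 100 = 42.47%


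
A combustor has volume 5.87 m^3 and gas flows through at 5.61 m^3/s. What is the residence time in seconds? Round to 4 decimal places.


tau = V / Q_flow
tau = 5.87 / 5.61 = 1.0463 s


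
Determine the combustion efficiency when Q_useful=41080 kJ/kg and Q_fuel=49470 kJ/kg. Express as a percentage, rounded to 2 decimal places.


Efficiency = (Q_useful / Q_fuel) * 100
Efficiency = (41080 / 49470) * 100
Efficiency = 0.8304 * 100 = 83.04%


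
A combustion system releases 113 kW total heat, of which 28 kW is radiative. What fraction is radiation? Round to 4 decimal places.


f_rad = Q_rad / Q_total
f_rad = 28 / 113 = 0.2478


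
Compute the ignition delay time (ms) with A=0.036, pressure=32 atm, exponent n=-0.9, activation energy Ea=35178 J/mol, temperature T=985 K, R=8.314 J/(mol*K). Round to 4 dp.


tau = A * P^n * exp(Ea/(R*T))
P^n = 32^(-0.9) = 0.04419417
Ea/(R*T) = 35178/(8.314*985) = 4.295610
exp(Ea/(R*T)) = 73.376996
tau = 0.036 * 0.04419417 * 73.376996 = 0.1167 ms


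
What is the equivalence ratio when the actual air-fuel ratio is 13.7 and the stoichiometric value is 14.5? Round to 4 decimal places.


phi = AFR_stoich / AFR_actual
phi = 14.5 / 13.7 = 1.0584


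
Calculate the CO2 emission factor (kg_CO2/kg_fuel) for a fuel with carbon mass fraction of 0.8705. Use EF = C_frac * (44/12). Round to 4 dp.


EF = C_frac * (M_CO2 / M_C)
EF = 0.8705 * (44/12)
EF = 0.8705 * 3.666667 = 3.1918 kg_CO2/kg_fuel


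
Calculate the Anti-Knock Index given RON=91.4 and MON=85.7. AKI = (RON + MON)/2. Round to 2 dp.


AKI = (RON + MON) / 2
AKI = (91.4 + 85.7) / 2
AKI = 177.1 / 2 = 88.55


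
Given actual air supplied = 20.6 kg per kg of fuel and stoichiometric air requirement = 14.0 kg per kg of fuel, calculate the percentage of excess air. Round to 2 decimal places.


Excess air = actual - stoichiometric = 20.6 - 14.0 = 6.60 kg/kg fuel
Excess air % = (excess / stoich) * 100 = (6.60 / 14.0) * 100 = 47.14%


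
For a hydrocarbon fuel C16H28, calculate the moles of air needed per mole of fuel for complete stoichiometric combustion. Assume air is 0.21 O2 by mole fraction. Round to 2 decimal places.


Balanced combustion: C16H28 + 23 O2 -> 16 CO2 + 14 H2O
O2 needed = C + H/4 = 16 + 28/4 = 23.00 moles
Air moles = O2 / 0.21 = 23.00 / 0.21 = 109.52 moles air


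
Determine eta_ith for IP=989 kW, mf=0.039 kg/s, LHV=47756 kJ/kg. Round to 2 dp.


eta_ith = (IP / (mf * LHV)) * 100
Denominator = 0.039 * 47756 = 1862.4840 kW
eta_ith = (989 / 1862.4840) * 100 = 53.10%


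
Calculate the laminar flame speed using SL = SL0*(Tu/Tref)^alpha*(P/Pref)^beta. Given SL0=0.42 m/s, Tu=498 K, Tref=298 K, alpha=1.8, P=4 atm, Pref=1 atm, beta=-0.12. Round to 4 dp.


SL = SL0 * (Tu/Tref)^alpha * (P/Pref)^beta
T ratio = 498/298 = 1.67114094
(T ratio)^alpha = 1.67114094^1.8 = 2.520133
(P/Pref)^beta = 4^(-0.12) = 0.846745
SL = 0.42 * 2.520133 * 0.846745 = 0.8962 m/s


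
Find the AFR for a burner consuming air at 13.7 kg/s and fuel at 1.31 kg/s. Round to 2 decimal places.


AFR = m_air / m_fuel
AFR = 13.7 / 1.31 = 10.46


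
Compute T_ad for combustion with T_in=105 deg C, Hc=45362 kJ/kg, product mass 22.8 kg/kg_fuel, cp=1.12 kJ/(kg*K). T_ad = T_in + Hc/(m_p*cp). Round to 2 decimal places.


T_ad = T_in + Hc / (m_p * cp)
Denominator = 22.8 * 1.12 = 25.5360
Temperature rise = 45362 / 25.5360 = 1776.39 K
T_ad = 105 + 1776.39 = 1881.39 deg C


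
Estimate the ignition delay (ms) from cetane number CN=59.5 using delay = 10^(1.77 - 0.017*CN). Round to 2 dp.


delay = 10^(1.77 - 0.017*CN)
Exponent = 1.77 - 0.017*59.5 = 0.7585
delay = 10^0.7585 = 5.73 ms


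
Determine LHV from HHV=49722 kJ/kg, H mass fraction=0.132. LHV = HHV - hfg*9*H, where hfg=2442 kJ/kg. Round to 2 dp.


LHV = HHV - hfg * 9 * H
Water correction = 2442 * 9 * 0.132 = 2901.096 kJ/kg
LHV = 49722 - 2901.096 = 46820.90 kJ/kg


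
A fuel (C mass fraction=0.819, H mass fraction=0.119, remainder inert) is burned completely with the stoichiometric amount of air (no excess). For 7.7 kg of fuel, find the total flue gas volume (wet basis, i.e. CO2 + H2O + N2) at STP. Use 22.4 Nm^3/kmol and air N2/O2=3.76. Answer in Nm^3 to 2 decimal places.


Per kg fuel: CO2 = (C/12 kmol)*22.4 = (0.819/12)*22.4 = 1.52880 Nm^3
Per kg fuel: H2O = (H/2 kmol)*22.4 = (0.119/2)*22.4 = 1.33280 Nm^3
O2 needed per kg fuel = C/12 + H/4 = 0.819/12 + 0.119/4 = 0.09800000 kmol
Per kg fuel: N2 = O2*3.76*22.4 = 0.09800000*3.76*22.4 = 8.25395 Nm^3
Total per kg = 1.52880 + 1.33280 + 8.25395 = 11.11555 Nm^3
Total = 11.11555 * 7.7 = 85.59 Nm^3


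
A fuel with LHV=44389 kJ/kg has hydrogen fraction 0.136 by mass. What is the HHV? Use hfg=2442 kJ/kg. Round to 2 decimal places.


HHV = LHV + hfg * 9 * H
Water addition = 2442 * 9 * 0.136 = 2989.008 kJ/kg
HHV = 44389 + 2989.008 = 47378.01 kJ/kg


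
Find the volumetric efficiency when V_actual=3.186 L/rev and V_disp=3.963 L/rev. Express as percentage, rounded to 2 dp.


eta_v = (V_actual / V_disp) * 100
Ratio = 3.186 / 3.963 = 0.8039
eta_v = 0.8039 * 100 = 80.39%


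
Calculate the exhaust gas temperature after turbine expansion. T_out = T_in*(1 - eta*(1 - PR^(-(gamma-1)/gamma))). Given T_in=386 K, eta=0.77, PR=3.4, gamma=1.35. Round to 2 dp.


T_out = T_in * (1 - eta * (1 - PR^(-(gamma-1)/gamma)))
Exponent = -(1.35-1)/1.35 = -0.25925926
PR^exp = 3.4^(-0.25925926) = 0.72813041
Factor = 1 - 0.77*(1 - 0.72813041) = 0.79066042
T_out = 386 * 0.79066042 = 305.19 K


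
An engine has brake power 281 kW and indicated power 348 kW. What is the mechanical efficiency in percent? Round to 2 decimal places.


eta_mech = (BP / IP) * 100
Ratio = 281 / 348 = 0.8075
eta_mech = 0.8075 * 100 = 80.75%


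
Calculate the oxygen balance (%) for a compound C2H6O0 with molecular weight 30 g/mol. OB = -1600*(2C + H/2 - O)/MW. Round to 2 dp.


OB = -1600 * (2C + H/2 - O) / MW
Inner = 2*2 + 6/2 - 0 = 7.00
OB = -1600 * 7.00 / 30 = -373.33%


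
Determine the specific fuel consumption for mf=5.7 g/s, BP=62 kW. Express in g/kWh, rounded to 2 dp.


SFC = (mf / BP) * 3600
Rate = 5.7 / 62 = 0.091935 g/(s*kW)
SFC = 0.091935 * 3600 = 330.97 g/kWh


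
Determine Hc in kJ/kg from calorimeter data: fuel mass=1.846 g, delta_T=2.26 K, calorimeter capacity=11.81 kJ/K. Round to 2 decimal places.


Hc = C_cal * delta_T / m_fuel
Q_released = 11.81 * 2.26 = 26.6906 kJ
m_fuel = 1.846 g = 1.846/1000 kg = 0.001846 kg
Hc = 26.6906 / 0.001846 = 14458.61 kJ/kg


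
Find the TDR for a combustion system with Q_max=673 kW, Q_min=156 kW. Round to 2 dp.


TDR = Q_max / Q_min
TDR = 673 / 156 = 4.31


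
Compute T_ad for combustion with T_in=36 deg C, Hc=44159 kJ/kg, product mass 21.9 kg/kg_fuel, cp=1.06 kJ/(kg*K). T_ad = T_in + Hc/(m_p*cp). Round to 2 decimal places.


T_ad = T_in + Hc / (m_p * cp)
Denominator = 21.9 * 1.06 = 23.2140
Temperature rise = 44159 / 23.2140 = 1902.26 K
T_ad = 36 + 1902.26 = 1938.26 deg C


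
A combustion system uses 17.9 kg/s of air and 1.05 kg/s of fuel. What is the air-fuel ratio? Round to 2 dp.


AFR = m_air / m_fuel
AFR = 17.9 / 1.05 = 17.05


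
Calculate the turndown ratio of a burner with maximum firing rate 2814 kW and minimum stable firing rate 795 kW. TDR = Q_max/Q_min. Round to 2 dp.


TDR = Q_max / Q_min
TDR = 2814 / 795 = 3.54


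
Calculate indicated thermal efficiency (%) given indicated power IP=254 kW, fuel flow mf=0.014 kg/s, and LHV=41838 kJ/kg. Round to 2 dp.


eta_ith = (IP / (mf * LHV)) * 100
Denominator = 0.014 * 41838 = 585.7320 kW
eta_ith = (254 / 585.7320) * 100 = 43.36%


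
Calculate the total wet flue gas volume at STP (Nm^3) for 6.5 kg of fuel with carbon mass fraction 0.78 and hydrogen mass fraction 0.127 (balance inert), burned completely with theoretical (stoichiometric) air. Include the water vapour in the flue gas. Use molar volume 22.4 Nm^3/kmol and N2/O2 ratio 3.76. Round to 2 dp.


Per kg fuel: CO2 = (C/12 kmol)*22.4 = (0.78/12)*22.4 = 1.45600 Nm^3
Per kg fuel: H2O = (H/2 kmol)*22.4 = (0.127/2)*22.4 = 1.42240 Nm^3
O2 needed per kg fuel = C/12 + H/4 = 0.78/12 + 0.127/4 = 0.09675000 kmol
Per kg fuel: N2 = O2*3.76*22.4 = 0.09675000*3.76*22.4 = 8.14867 Nm^3
Total per kg = 1.45600 + 1.42240 + 8.14867 = 11.02707 Nm^3
Total = 11.02707 * 6.5 = 71.68 Nm^3


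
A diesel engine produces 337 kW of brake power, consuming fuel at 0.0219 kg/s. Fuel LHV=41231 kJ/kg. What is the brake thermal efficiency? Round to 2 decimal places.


eta_BTE = (BP / (mf * LHV)) * 100
Denominator = 0.0219 * 41231 = 902.9589 kW
eta_BTE = (337 / 902.9589) * 100 = 37.32%


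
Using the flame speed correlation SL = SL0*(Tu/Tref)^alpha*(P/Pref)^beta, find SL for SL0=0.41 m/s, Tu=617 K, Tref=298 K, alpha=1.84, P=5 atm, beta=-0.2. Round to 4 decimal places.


SL = SL0 * (Tu/Tref)^alpha * (P/Pref)^beta
T ratio = 617/298 = 2.07046980
(T ratio)^alpha = 2.07046980^1.84 = 3.815635
(P/Pref)^beta = 5^(-0.2) = 0.724780
SL = 0.41 * 3.815635 * 0.724780 = 1.1339 m/s


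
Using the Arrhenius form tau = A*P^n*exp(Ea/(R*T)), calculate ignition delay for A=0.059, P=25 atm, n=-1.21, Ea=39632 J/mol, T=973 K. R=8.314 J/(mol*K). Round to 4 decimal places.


tau = A * P^n * exp(Ea/(R*T))
P^n = 25^(-1.21) = 0.02034663
Ea/(R*T) = 39632/(8.314*973) = 4.899177
exp(Ea/(R*T)) = 134.179303
tau = 0.059 * 0.02034663 * 134.179303 = 0.1611 ms


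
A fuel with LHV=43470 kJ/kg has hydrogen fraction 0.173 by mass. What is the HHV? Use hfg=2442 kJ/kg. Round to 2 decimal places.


HHV = LHV + hfg * 9 * H
Water addition = 2442 * 9 * 0.173 = 3802.194 kJ/kg
HHV = 43470 + 3802.194 = 47272.19 kJ/kg


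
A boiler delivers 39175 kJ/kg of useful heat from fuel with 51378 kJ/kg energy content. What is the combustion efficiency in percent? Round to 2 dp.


Efficiency = (Q_useful / Q_fuel) * 100
Efficiency = (39175 / 51378) * 100
Efficiency = 0.7625 * 100 = 76.25%


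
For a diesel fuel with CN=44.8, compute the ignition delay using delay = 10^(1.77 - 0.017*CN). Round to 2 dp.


delay = 10^(1.77 - 0.017*CN)
Exponent = 1.77 - 0.017*44.8 = 1.0084
delay = 10^1.0084 = 10.20 ms


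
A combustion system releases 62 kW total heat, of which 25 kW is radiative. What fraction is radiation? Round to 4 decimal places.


f_rad = Q_rad / Q_total
f_rad = 25 / 62 = 0.4032


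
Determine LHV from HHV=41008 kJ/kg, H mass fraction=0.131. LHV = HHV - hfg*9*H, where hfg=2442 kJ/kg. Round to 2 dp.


LHV = HHV - hfg * 9 * H
Water correction = 2442 * 9 * 0.131 = 2879.118 kJ/kg
LHV = 41008 - 2879.118 = 38128.88 kJ/kg


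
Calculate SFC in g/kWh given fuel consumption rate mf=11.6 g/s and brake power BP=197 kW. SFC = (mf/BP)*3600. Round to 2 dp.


SFC = (mf / BP) * 3600
Rate = 11.6 / 197 = 0.058883 g/(s*kW)
SFC = 0.058883 * 3600 = 211.98 g/kWh


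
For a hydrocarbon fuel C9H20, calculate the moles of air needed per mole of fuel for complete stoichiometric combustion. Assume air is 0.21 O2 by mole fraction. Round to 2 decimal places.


Balanced combustion: C9H20 + 14 O2 -> 9 CO2 + 10 H2O
O2 needed = C + H/4 = 9 + 20/4 = 14.00 moles
Air moles = O2 / 0.21 = 14.00 / 0.21 = 66.67 moles air


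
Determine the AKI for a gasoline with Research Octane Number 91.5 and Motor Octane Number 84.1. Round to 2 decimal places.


AKI = (RON + MON) / 2
AKI = (91.5 + 84.1) / 2
AKI = 175.6 / 2 = 87.80


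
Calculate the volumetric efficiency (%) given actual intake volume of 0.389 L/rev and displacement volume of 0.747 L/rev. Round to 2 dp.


eta_v = (V_actual / V_disp) * 100
Ratio = 0.389 / 0.747 = 0.5207
eta_v = 0.5207 * 100 = 52.07%


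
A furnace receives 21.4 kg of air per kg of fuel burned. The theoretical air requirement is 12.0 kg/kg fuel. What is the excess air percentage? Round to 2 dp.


Excess air = actual - stoichiometric = 21.4 - 12.0 = 9.40 kg/kg fuel
Excess air % = (excess / stoich) * 100 = (9.40 / 12.0) * 100 = 78.33%


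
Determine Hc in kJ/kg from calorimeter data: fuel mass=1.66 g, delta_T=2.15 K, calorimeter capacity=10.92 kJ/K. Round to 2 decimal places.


Hc = C_cal * delta_T / m_fuel
Q_released = 10.92 * 2.15 = 23.4780 kJ
m_fuel = 1.66 g = 1.66/1000 kg = 0.001660 kg
Hc = 23.4780 / 0.001660 = 14143.37 kJ/kg


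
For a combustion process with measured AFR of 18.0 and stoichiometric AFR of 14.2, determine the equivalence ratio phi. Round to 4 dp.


phi = AFR_stoich / AFR_actual
phi = 14.2 / 18.0 = 0.7889


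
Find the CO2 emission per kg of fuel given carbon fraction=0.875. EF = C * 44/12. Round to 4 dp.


EF = C_frac * (M_CO2 / M_C)
EF = 0.875 * (44/12)
EF = 0.875 * 3.666667 = 3.2083 kg_CO2/kg_fuel


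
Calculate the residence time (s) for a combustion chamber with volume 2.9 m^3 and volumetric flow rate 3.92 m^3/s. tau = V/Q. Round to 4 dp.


tau = V / Q_flow
tau = 2.9 / 3.92 = 0.7398 s


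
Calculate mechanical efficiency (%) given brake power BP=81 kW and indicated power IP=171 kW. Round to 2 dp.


eta_mech = (BP / IP) * 100
Ratio = 81 / 171 = 0.4737
eta_mech = 0.4737 * 100 = 47.37%


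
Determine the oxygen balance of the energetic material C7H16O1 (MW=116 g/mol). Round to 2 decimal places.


OB = -1600 * (2C + H/2 - O) / MW
Inner = 2*7 + 16/2 - 1 = 21.00
OB = -1600 * 21.00 / 116 = -289.66%


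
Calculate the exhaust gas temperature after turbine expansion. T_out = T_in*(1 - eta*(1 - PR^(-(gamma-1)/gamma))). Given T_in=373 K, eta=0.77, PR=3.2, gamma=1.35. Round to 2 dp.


T_out = T_in * (1 - eta * (1 - PR^(-(gamma-1)/gamma)))
Exponent = -(1.35-1)/1.35 = -0.25925926
PR^exp = 3.2^(-0.25925926) = 0.73966521
Factor = 1 - 0.77*(1 - 0.73966521) = 0.79954221
T_out = 373 * 0.79954221 = 298.23 K


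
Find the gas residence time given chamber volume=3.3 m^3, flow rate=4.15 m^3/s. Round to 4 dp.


tau = V / Q_flow
tau = 3.3 / 4.15 = 0.7952 s


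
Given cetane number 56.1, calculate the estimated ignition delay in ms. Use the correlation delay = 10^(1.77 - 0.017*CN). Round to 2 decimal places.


delay = 10^(1.77 - 0.017*CN)
Exponent = 1.77 - 0.017*56.1 = 0.8163
delay = 10^0.8163 = 6.55 ms


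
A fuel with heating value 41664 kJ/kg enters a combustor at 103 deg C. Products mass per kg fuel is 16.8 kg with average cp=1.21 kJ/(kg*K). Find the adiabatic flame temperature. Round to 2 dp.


T_ad = T_in + Hc / (m_p * cp)
Denominator = 16.8 * 1.21 = 20.3280
Temperature rise = 41664 / 20.3280 = 2049.59 K
T_ad = 103 + 2049.59 = 2152.59 deg C


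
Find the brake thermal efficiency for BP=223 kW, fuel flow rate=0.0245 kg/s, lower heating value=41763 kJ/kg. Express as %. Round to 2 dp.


eta_BTE = (BP / (mf * LHV)) * 100
Denominator = 0.0245 * 41763 = 1023.1935 kW
eta_BTE = (223 / 1023.1935) * 100 = 21.79%


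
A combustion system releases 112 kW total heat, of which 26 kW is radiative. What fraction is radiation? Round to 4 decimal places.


f_rad = Q_rad / Q_total
f_rad = 26 / 112 = 0.2321


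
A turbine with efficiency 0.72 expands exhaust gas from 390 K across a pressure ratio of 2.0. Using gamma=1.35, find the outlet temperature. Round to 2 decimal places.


T_out = T_in * (1 - eta * (1 - PR^(-(gamma-1)/gamma)))
Exponent = -(1.35-1)/1.35 = -0.25925926
PR^exp = 2.0^(-0.25925926) = 0.83551680
Factor = 1 - 0.72*(1 - 0.83551680) = 0.88157210
T_out = 390 * 0.88157210 = 343.81 K


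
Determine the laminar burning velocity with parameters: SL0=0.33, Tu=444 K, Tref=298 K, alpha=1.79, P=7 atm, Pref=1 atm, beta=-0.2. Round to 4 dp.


SL = SL0 * (Tu/Tref)^alpha * (P/Pref)^beta
T ratio = 444/298 = 1.48993289
(T ratio)^alpha = 1.48993289^1.79 = 2.041589
(P/Pref)^beta = 7^(-0.2) = 0.677611
SL = 0.33 * 2.041589 * 0.677611 = 0.4565 m/s


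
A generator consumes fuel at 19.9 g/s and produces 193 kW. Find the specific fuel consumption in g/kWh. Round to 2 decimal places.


SFC = (mf / BP) * 3600
Rate = 19.9 / 193 = 0.103109 g/(s*kW)
SFC = 0.103109 * 3600 = 371.19 g/kWh


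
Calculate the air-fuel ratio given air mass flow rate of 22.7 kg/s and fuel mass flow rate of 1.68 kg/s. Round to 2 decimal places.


AFR = m_air / m_fuel
AFR = 22.7 / 1.68 = 13.51


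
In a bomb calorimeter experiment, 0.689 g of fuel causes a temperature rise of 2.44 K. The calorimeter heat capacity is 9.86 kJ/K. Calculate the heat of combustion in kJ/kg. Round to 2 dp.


Hc = C_cal * delta_T / m_fuel
Q_released = 9.86 * 2.44 = 24.0584 kJ
m_fuel = 0.689 g = 0.689/1000 kg = 0.000689 kg
Hc = 24.0584 / 0.000689 = 34917.85 kJ/kg


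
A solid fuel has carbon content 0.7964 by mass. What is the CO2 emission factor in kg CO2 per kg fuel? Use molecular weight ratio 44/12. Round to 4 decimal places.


EF = C_frac * (M_CO2 / M_C)
EF = 0.7964 * (44/12)
EF = 0.7964 * 3.666667 = 2.9201 kg_CO2/kg_fuel


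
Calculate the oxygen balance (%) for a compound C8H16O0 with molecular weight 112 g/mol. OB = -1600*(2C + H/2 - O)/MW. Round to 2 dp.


OB = -1600 * (2C + H/2 - O) / MW
Inner = 2*8 + 16/2 - 0 = 24.00
OB = -1600 * 24.00 / 112 = -342.86%


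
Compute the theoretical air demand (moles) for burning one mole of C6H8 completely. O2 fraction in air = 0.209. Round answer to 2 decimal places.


Balanced combustion: C6H8 + 8 O2 -> 6 CO2 + 4 H2O
O2 needed = C + H/4 = 6 + 8/4 = 8.00 moles
Air moles = O2 / 0.209 = 8.00 / 0.209 = 38.28 moles air


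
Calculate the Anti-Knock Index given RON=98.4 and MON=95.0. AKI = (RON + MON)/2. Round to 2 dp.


AKI = (RON + MON) / 2
AKI = (98.4 + 95.0) / 2
AKI = 193.4 / 2 = 96.70


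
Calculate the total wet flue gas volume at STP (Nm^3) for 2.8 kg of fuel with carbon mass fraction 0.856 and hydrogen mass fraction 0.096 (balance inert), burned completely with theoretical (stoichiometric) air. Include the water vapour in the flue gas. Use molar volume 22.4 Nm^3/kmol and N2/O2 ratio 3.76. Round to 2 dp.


Per kg fuel: CO2 = (C/12 kmol)*22.4 = (0.856/12)*22.4 = 1.59787 Nm^3
Per kg fuel: H2O = (H/2 kmol)*22.4 = (0.096/2)*22.4 = 1.07520 Nm^3
O2 needed per kg fuel = C/12 + H/4 = 0.856/12 + 0.096/4 = 0.09533333 kmol
Per kg fuel: N2 = O2*3.76*22.4 = 0.09533333*3.76*22.4 = 8.02935 Nm^3
Total per kg = 1.59787 + 1.07520 + 8.02935 = 10.70242 Nm^3
Total = 10.70242 * 2.8 = 29.97 Nm^3


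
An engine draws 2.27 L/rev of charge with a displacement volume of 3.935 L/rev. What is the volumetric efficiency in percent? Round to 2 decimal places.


eta_v = (V_actual / V_disp) * 100
Ratio = 2.27 / 3.935 = 0.5769
eta_v = 0.5769 * 100 = 57.69%


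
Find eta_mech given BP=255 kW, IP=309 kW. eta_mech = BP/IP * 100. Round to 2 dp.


eta_mech = (BP / IP) * 100
Ratio = 255 / 309 = 0.8252
eta_mech = 0.8252 * 100 = 82.52%


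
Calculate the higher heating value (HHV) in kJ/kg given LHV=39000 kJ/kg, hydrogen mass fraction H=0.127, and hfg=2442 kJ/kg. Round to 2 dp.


HHV = LHV + hfg * 9 * H
Water addition = 2442 * 9 * 0.127 = 2791.206 kJ/kg
HHV = 39000 + 2791.206 = 41791.21 kJ/kg


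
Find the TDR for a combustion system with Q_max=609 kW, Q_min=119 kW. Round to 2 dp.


TDR = Q_max / Q_min
TDR = 609 / 119 = 5.12


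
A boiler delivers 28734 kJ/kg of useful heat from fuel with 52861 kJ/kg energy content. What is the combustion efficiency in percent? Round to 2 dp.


Efficiency = (Q_useful / Q_fuel) * 100
Efficiency = (28734 / 52861) * 100
Efficiency = 0.5436 * 100 = 54.36%


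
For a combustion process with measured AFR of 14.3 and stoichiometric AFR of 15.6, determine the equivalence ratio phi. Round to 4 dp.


phi = AFR_stoich / AFR_actual
phi = 15.6 / 14.3 = 1.0909


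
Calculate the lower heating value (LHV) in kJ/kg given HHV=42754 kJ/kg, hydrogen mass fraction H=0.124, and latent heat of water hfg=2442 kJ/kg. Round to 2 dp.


LHV = HHV - hfg * 9 * H
Water correction = 2442 * 9 * 0.124 = 2725.272 kJ/kg
LHV = 42754 - 2725.272 = 40028.73 kJ/kg


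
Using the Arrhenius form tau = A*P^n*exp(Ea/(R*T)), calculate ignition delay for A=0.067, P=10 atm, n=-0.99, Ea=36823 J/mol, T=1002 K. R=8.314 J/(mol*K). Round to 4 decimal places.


tau = A * P^n * exp(Ea/(R*T))
P^n = 10^(-0.99) = 0.10232930
Ea/(R*T) = 36823/(8.314*1002) = 4.420195
exp(Ea/(R*T)) = 83.112488
tau = 0.067 * 0.10232930 * 83.112488 = 0.5698 ms


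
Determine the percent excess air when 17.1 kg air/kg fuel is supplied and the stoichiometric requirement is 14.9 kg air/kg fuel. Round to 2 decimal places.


Excess air = actual - stoichiometric = 17.1 - 14.9 = 2.20 kg/kg fuel
Excess air % = (excess / stoich) * 100 = (2.20 / 14.9) * 100 = 14.77%


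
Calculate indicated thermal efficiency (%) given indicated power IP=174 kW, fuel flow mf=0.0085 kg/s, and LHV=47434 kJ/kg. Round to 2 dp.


eta_ith = (IP / (mf * LHV)) * 100
Denominator = 0.0085 * 47434 = 403.1890 kW
eta_ith = (174 / 403.1890) * 100 = 43.16%


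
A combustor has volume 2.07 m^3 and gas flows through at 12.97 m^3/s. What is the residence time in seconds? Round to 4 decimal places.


tau = V / Q_flow
tau = 2.07 / 12.97 = 0.1596 s


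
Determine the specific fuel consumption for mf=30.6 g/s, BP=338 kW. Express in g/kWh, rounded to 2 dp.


SFC = (mf / BP) * 3600
Rate = 30.6 / 338 = 0.090533 g/(s*kW)
SFC = 0.090533 * 3600 = 325.92 g/kWh


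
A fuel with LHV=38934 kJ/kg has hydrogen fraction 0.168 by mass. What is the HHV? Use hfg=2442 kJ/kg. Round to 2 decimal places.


HHV = LHV + hfg * 9 * H
Water addition = 2442 * 9 * 0.168 = 3692.304 kJ/kg
HHV = 38934 + 3692.304 = 42626.30 kJ/kg


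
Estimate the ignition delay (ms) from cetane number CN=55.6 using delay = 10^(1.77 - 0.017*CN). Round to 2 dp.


delay = 10^(1.77 - 0.017*CN)
Exponent = 1.77 - 0.017*55.6 = 0.8248
delay = 10^0.8248 = 6.68 ms


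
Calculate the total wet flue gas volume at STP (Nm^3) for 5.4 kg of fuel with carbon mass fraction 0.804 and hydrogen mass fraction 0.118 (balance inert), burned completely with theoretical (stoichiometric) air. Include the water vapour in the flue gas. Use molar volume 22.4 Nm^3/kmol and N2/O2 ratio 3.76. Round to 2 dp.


Per kg fuel: CO2 = (C/12 kmol)*22.4 = (0.804/12)*22.4 = 1.50080 Nm^3
Per kg fuel: H2O = (H/2 kmol)*22.4 = (0.118/2)*22.4 = 1.32160 Nm^3
O2 needed per kg fuel = C/12 + H/4 = 0.804/12 + 0.118/4 = 0.09650000 kmol
Per kg fuel: N2 = O2*3.76*22.4 = 0.09650000*3.76*22.4 = 8.12762 Nm^3
Total per kg = 1.50080 + 1.32160 + 8.12762 = 10.95002 Nm^3
Total = 10.95002 * 5.4 = 59.13 Nm^3
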